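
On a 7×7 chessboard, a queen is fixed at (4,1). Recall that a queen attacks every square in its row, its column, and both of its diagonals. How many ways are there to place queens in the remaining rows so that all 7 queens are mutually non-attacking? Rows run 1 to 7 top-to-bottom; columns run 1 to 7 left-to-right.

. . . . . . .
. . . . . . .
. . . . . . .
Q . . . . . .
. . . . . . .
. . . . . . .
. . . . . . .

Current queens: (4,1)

Branch on row 1: col 2 → 2; col 3 → 1; col 5 → 0; col 6 → 2; col 7 → 1.
Sum: 2 + 1 + 0 + 2 + 1 = 6.

6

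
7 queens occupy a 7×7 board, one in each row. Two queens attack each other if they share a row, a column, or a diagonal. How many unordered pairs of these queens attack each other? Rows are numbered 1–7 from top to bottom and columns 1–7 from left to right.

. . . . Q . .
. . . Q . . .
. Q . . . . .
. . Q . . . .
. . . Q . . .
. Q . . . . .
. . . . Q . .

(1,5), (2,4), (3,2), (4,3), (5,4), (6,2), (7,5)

7

Same column: (1,5)–(7,5) (column 5); (2,4)–(5,4) (column 4); (3,2)–(6,2) (column 2).
Same diagonal: (1,5)–(2,4) (|1−2| = |5−4| = 1); (3,2)–(4,3) (|3−4| = |2−3| = 1); (3,2)–(5,4) (|3−5| = |2−4| = 2); (4,3)–(5,4) (|4−5| = |3−4| = 1).
Total attacking pairs: 7.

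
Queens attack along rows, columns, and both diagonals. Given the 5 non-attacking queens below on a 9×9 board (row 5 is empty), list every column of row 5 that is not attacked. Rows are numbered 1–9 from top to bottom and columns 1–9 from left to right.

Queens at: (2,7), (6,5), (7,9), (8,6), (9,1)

columns 2, 8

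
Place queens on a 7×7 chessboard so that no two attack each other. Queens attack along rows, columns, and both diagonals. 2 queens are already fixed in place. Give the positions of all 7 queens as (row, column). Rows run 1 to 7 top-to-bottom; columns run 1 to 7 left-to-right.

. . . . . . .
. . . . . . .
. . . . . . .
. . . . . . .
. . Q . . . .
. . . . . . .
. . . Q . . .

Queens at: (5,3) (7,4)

(1,1) (2,5) (3,2) (4,6) (5,3) (6,7) (7,4)

Row 1: attacked by (5,3)→{3,7}; (7,4)→{4}. Safe: 1, 2, 5, 6. Place at column 1.
Row 2: attacked by (1,1)→{1,2}; (5,3)→{3,6}; (7,4)→{4}. Safe: 5, 7. Place at column 5.
Row 3: attacked by (1,1)→{1,3}; (2,5)→{4,5,6}; (5,3)→{1,3,5}; (7,4)→{4}. Safe: 2, 7. Place at column 2.
Row 4: attacked by (1,1)→{1,4}; (2,5)→{3,5,7}; (3,2)→{1,2,3}; (5,3)→{2,3,4}; (7,4)→{1,4,7}. Safe: 6. Place at column 6.
Row 6: attacked by (1,1)→{1,6}; (2,5)→{1,5}; (3,2)→{2,5}; (4,6)→{4,6}; (5,3)→{2,3,4}; (7,4)→{3,4,5}. Safe: 7. Place at column 7.
Columns [1, 5, 2, 6, 3, 7, 4], r−c [0, -3, 1, -2, 2, -1, 3], r+c [2, 7, 5, 10, 8, 13, 11] are all distinct, so no two queens attack.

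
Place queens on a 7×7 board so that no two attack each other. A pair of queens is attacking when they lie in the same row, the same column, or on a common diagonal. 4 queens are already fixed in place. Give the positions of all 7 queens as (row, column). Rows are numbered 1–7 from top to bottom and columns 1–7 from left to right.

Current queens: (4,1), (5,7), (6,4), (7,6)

(1,2) (2,5) (3,3) (4,1) (5,7) (6,4) (7,6)

Row 1: attacked by (4,1)→{1,4}; (5,7)→{3,7}; (6,4)→{4}; (7,6)→{6}. Safe: 2, 5. Place at column 2.
Row 2: attacked by (1,2)→{1,2,3}; (4,1)→{1,3}; (5,7)→{4,7}; (6,4)→{4}; (7,6)→{1,6}. Safe: 5. Place at column 5.
Row 3: attacked by (1,2)→{2,4}; (2,5)→{4,5,6}; (4,1)→{1,2}; (5,7)→{5,7}; (6,4)→{1,4,7}; (7,6)→{2,6}. Safe: 3. Place at column 3.
Columns [2, 5, 3, 1, 7, 4, 6], r−c [-1, -3, 0, 3, -2, 2, 1], r+c [3, 7, 6, 5, 12, 10, 13] are all distinct, so no two queens attack.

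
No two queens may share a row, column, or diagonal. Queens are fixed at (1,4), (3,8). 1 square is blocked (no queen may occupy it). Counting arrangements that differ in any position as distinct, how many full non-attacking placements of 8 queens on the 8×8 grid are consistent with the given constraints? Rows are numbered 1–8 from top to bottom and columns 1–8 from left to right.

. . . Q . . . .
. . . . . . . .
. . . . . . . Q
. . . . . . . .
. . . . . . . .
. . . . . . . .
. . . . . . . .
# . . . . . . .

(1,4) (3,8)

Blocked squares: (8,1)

Branch on row 2: col 1 → 0; col 2 → 2; col 6 → 2.
Sum: 0 + 2 + 2 = 4.

4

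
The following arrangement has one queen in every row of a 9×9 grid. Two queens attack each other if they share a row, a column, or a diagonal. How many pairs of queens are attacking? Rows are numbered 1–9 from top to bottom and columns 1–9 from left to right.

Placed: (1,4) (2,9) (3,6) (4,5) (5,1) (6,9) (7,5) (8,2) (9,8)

Same column: (2,9)–(6,9) (column 9); (4,5)–(7,5) (column 5).
Same diagonal: (1,4)–(3,6) (|1−3| = |4−6| = 2); (1,4)–(6,9) (|1−6| = |4−9| = 5); (3,6)–(4,5) (|3−4| = |6−5| = 1); (3,6)–(6,9) (|3−6| = |6−9| = 3).
Total attacking pairs: 6.

6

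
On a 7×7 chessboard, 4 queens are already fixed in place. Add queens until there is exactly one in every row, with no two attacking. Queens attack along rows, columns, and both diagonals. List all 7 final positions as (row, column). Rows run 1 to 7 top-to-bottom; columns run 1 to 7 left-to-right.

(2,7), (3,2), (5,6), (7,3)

Row 1: attacked by (2,7)→{6,7}; (3,2)→{2,4}; (5,6)→{2,6}; (7,3)→{3}. Safe: 1, 5. Place at column 5.
Row 4: attacked by (1,5)→{2,5}; (2,7)→{5,7}; (3,2)→{1,2,3}; (5,6)→{5,6,7}; (7,3)→{3,6}. Safe: 4. Place at column 4.
Row 6: attacked by (1,5)→{5}; (2,7)→{3,7}; (3,2)→{2,5}; (4,4)→{2,4,6}; (5,6)→{5,6,7}; (7,3)→{2,3,4}. Safe: 1. Place at column 1.
Columns [5, 7, 2, 4, 6, 1, 3], r−c [-4, -5, 1, 0, -1, 5, 4], r+c [6, 9, 5, 8, 11, 7, 10] are all distinct, so no two queens attack.

(1,5) (2,7) (3,2) (4,4) (5,6) (6,1) (7,3)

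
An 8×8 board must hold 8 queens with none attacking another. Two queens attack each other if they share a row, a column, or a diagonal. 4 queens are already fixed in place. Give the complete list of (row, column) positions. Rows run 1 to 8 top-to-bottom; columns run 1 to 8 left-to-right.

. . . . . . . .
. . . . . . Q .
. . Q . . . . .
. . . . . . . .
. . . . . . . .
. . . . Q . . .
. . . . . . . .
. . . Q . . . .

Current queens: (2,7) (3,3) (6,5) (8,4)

Row 1: attacked by (2,7)→{6,7,8}; (3,3)→{1,3,5}; (6,5)→{5}; (8,4)→{4}. Safe: 2. Place at column 2.
Row 4: attacked by (1,2)→{2,5}; (2,7)→{5,7}; (3,3)→{2,3,4}; (6,5)→{3,5,7}; (8,4)→{4,8}. Safe: 1, 6. Place at column 6.
Row 5: attacked by (1,2)→{2,6}; (2,7)→{4,7}; (3,3)→{1,3,5}; (4,6)→{5,6,7}; (6,5)→{4,5,6}; (8,4)→{1,4,7}. Safe: 8. Place at column 8.
Row 7: attacked by (1,2)→{2,8}; (2,7)→{2,7}; (3,3)→{3,7}; (4,6)→{3,6}; (5,8)→{6,8}; (6,5)→{4,5,6}; (8,4)→{3,4,5}. Safe: 1. Place at column 1.
Columns [2, 7, 3, 6, 8, 5, 1, 4], r−c [-1, -5, 0, -2, -3, 1, 6, 4], r+c [3, 9, 6, 10, 13, 11, 8, 12] are all distinct, so no two queens attack.

(1,2) (2,7) (3,3) (4,6) (5,8) (6,5) (7,1) (8,4)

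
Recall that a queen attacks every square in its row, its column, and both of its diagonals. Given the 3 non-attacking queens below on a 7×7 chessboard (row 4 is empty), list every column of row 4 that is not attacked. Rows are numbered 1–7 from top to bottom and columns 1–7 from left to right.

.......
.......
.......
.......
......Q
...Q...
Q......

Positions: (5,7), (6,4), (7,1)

(5,7) attacks row 4 at column 7 and diagonals 6.
(6,4) attacks row 4 at column 4 and diagonals 2, 6.
(7,1) attacks row 4 at column 1 and diagonals 4.
Attacked columns: {1, 2, 4, 6, 7}. Safe: {3, 5}.

columns 3, 5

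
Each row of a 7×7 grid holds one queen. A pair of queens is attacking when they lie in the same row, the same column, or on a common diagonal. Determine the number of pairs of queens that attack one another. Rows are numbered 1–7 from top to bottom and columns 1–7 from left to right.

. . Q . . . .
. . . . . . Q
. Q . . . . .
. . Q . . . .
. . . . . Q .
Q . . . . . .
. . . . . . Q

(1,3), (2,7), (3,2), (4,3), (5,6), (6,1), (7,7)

Same column: (1,3)–(4,3) (column 3); (2,7)–(7,7) (column 7).
Same diagonal: (3,2)–(4,3) (|3−4| = |2−3| = 1); (4,3)–(6,1) (|4−6| = |3−1| = 2).
Total attacking pairs: 4.

4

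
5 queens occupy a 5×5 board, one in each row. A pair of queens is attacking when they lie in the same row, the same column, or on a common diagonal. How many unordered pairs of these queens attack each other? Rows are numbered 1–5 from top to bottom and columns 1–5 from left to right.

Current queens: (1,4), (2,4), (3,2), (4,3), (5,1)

4

Same column: (1,4)–(2,4) (column 4).
Same diagonal: (1,4)–(3,2) (|1−3| = |4−2| = 2); (2,4)–(5,1) (|2−5| = |4−1| = 3); (3,2)–(4,3) (|3−4| = |2−3| = 1).
Total attacking pairs: 4.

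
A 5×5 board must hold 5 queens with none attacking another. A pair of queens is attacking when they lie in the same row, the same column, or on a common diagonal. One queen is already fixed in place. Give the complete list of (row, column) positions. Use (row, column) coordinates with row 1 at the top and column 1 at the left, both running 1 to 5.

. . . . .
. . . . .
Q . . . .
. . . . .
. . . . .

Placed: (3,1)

(1,5) (2,3) (3,1) (4,4) (5,2)

Row 1: attacked by (3,1)→{1,3}. Safe: 2, 4, 5. Place at column 5.
Row 2: attacked by (1,5)→{4,5}; (3,1)→{1,2}. Safe: 3. Place at column 3.
Row 4: attacked by (1,5)→{2,5}; (2,3)→{1,3,5}; (3,1)→{1,2}. Safe: 4. Place at column 4.
Row 5: attacked by (1,5)→{1,5}; (2,3)→{3}; (3,1)→{1,3}; (4,4)→{3,4,5}. Safe: 2. Place at column 2.
Columns [5, 3, 1, 4, 2], r−c [-4, -1, 2, 0, 3], r+c [6, 5, 4, 8, 7] are all distinct, so no two queens attack.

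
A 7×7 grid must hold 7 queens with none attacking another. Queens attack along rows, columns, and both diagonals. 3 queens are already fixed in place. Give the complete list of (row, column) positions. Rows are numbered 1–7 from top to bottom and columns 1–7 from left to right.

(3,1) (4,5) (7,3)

(1,7) (2,4) (3,1) (4,5) (5,2) (6,6) (7,3)

Row 1: attacked by (3,1)→{1,3}; (4,5)→{2,5}; (7,3)→{3}. Safe: 4, 6, 7. Place at column 7.
Row 2: attacked by (1,7)→{6,7}; (3,1)→{1,2}; (4,5)→{3,5,7}; (7,3)→{3}. Safe: 4. Place at column 4.
Row 5: attacked by (1,7)→{3,7}; (2,4)→{1,4,7}; (3,1)→{1,3}; (4,5)→{4,5,6}; (7,3)→{1,3,5}. Safe: 2. Place at column 2.
Row 6: attacked by (1,7)→{2,7}; (2,4)→{4}; (3,1)→{1,4}; (4,5)→{3,5,7}; (5,2)→{1,2,3}; (7,3)→{2,3,4}. Safe: 6. Place at column 6.
Columns [7, 4, 1, 5, 2, 6, 3], r−c [-6, -2, 2, -1, 3, 0, 4], r+c [8, 6, 4, 9, 7, 12, 10] are all distinct, so no two queens attack.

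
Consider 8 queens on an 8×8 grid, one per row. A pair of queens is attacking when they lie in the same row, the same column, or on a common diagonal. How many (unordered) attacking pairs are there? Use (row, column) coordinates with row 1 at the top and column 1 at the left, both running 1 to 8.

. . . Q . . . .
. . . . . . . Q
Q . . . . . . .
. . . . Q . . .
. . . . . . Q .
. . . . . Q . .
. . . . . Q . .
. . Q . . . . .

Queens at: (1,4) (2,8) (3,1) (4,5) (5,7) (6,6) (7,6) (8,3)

2

Same column: (6,6)–(7,6) (column 6).
Same diagonal: (5,7)–(6,6) (|5−6| = |7−6| = 1).
Total attacking pairs: 2.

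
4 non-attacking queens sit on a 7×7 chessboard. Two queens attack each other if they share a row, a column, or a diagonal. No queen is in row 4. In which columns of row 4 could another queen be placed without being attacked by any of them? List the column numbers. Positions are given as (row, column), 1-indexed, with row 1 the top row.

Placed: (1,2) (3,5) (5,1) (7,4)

columns 3

(1,2) attacks row 4 at column 2 and diagonals 5.
(3,5) attacks row 4 at column 5 and diagonals 4, 6.
(5,1) attacks row 4 at column 1 and diagonals 2.
(7,4) attacks row 4 at column 4 and diagonals 1, 7.
Attacked columns: {1, 2, 4, 5, 6, 7}. Safe: {3}.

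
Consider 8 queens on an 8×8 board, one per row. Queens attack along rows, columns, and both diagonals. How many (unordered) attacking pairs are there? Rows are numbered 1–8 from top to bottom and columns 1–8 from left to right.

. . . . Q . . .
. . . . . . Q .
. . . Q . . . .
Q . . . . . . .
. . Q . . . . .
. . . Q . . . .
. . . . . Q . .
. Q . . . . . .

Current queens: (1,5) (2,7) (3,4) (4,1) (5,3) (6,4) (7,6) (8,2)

3

Same column: (3,4)–(6,4) (column 4).
Same diagonal: (5,3)–(6,4) (|5−6| = |3−4| = 1); (6,4)–(8,2) (|6−8| = |4−2| = 2).
Total attacking pairs: 3.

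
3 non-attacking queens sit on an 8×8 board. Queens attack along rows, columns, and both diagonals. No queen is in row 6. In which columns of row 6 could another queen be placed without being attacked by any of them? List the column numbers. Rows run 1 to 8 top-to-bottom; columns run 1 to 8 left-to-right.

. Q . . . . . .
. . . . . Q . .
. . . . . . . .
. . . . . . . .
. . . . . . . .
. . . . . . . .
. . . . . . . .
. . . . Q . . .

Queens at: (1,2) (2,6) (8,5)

columns 1, 4, 8

(1,2) attacks row 6 at column 2 and diagonals 7.
(2,6) attacks row 6 at column 6 and diagonals 2.
(8,5) attacks row 6 at column 5 and diagonals 3, 7.
Attacked columns: {2, 3, 5, 6, 7}. Safe: {1, 4, 8}.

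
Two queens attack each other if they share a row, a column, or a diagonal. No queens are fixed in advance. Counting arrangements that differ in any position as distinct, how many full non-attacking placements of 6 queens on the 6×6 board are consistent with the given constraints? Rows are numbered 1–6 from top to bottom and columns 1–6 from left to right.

Branch on row 1: col 1 → 0; col 2 → 1; col 3 → 1; col 4 → 1; col 5 → 1; col 6 → 0.
Sum: 0 + 1 + 1 + 1 + 1 + 0 = 4.
(This is the classic 6-queens count.)

4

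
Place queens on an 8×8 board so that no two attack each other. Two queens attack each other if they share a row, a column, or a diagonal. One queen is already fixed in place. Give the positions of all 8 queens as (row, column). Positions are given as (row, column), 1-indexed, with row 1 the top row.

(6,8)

(1,7) (2,5) (3,3) (4,1) (5,6) (6,8) (7,2) (8,4)

Row 1: attacked by (6,8)→{3,8}. Safe: 1, 2, 4, 5, 6, 7. Place at column 7.
Row 2: attacked by (1,7)→{6,7,8}; (6,8)→{4,8}. Safe: 1, 2, 3, 5. Place at column 5.
Row 3: attacked by (1,7)→{5,7}; (2,5)→{4,5,6}; (6,8)→{5,8}. Safe: 1, 2, 3. Place at column 3.
Row 4: attacked by (1,7)→{4,7}; (2,5)→{3,5,7}; (3,3)→{2,3,4}; (6,8)→{6,8}. Safe: 1. Place at column 1.
Row 5: attacked by (1,7)→{3,7}; (2,5)→{2,5,8}; (3,3)→{1,3,5}; (4,1)→{1,2}; (6,8)→{7,8}. Safe: 4, 6. Place at column 6.
Row 7: attacked by (1,7)→{1,7}; (2,5)→{5}; (3,3)→{3,7}; (4,1)→{1,4}; (5,6)→{4,6,8}; (6,8)→{7,8}. Safe: 2. Place at column 2.
Row 8: attacked by (1,7)→{7}; (2,5)→{5}; (3,3)→{3,8}; (4,1)→{1,5}; (5,6)→{3,6}; (6,8)→{6,8}; (7,2)→{1,2,3}. Safe: 4. Place at column 4.
Columns [7, 5, 3, 1, 6, 8, 2, 4], r−c [-6, -3, 0, 3, -1, -2, 5, 4], r+c [8, 7, 6, 5, 11, 14, 9, 12] are all distinct, so no two queens attack.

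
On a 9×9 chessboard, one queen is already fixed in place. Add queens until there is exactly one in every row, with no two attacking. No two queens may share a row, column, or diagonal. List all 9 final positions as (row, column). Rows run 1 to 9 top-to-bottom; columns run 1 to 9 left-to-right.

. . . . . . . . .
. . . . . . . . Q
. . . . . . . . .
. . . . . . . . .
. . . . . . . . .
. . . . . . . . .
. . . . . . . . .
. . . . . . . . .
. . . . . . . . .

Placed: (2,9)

Row 1: attacked by (2,9)→{8,9}. Safe: 1, 2, 3, 4, 5, 6, 7. Place at column 7.
Row 3: attacked by (1,7)→{5,7,9}; (2,9)→{8,9}. Safe: 1, 2, 3, 4, 6. Place at column 1.
Row 4: attacked by (1,7)→{4,7}; (2,9)→{7,9}; (3,1)→{1,2}. Safe: 3, 5, 6, 8. Place at column 3.
Row 5: attacked by (1,7)→{3,7}; (2,9)→{6,9}; (3,1)→{1,3}; (4,3)→{2,3,4}. Safe: 5, 8. Place at column 5.
Row 6: attacked by (1,7)→{2,7}; (2,9)→{5,9}; (3,1)→{1,4}; (4,3)→{1,3,5}; (5,5)→{4,5,6}. Safe: 8. Place at column 8.
Row 7: attacked by (1,7)→{1,7}; (2,9)→{4,9}; (3,1)→{1,5}; (4,3)→{3,6}; (5,5)→{3,5,7}; (6,8)→{7,8,9}. Safe: 2. Place at column 2.
Row 8: attacked by (1,7)→{7}; (2,9)→{3,9}; (3,1)→{1,6}; (4,3)→{3,7}; (5,5)→{2,5,8}; (6,8)→{6,8}; (7,2)→{1,2,3}. Safe: 4. Place at column 4.
Row 9: attacked by (1,7)→{7}; (2,9)→{2,9}; (3,1)→{1,7}; (4,3)→{3,8}; (5,5)→{1,5,9}; (6,8)→{5,8}; (7,2)→{2,4}; (8,4)→{3,4,5}. Safe: 6. Place at column 6.
Columns [7, 9, 1, 3, 5, 8, 2, 4, 6], r−c [-6, -7, 2, 1, 0, -2, 5, 4, 3], r+c [8, 11, 4, 7, 10, 14, 9, 12, 15] are all distinct, so no two queens attack.

(1,7) (2,9) (3,1) (4,3) (5,5) (6,8) (7,2) (8,4) (9,6)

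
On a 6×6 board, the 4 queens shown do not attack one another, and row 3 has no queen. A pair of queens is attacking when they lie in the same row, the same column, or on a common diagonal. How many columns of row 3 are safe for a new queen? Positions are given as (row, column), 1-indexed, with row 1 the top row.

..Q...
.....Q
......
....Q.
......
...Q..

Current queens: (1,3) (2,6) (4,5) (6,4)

(1,3) attacks row 3 at column 3 and diagonals 1, 5.
(2,6) attacks row 3 at column 6 and diagonals 5.
(4,5) attacks row 3 at column 5 and diagonals 4, 6.
(6,4) attacks row 3 at column 4 and diagonals 1.
Attacked columns: {1, 3, 4, 5, 6}. Safe: {2}.

1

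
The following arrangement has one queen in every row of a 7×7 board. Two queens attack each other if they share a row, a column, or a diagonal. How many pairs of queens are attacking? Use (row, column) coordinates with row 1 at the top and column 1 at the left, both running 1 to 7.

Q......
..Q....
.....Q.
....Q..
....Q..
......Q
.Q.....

8

Same column: (4,5)–(5,5) (column 5).
Same diagonal: (1,1)–(5,5) (|1−5| = |1−5| = 4); (2,3)–(4,5) (|2−4| = |3−5| = 2); (2,3)–(6,7) (|2−6| = |3−7| = 4); (3,6)–(4,5) (|3−4| = |6−5| = 1); (3,6)–(7,2) (|3−7| = |6−2| = 4); (4,5)–(6,7) (|4−6| = |5−7| = 2); (4,5)–(7,2) (|4−7| = |5−2| = 3).
Total attacking pairs: 8.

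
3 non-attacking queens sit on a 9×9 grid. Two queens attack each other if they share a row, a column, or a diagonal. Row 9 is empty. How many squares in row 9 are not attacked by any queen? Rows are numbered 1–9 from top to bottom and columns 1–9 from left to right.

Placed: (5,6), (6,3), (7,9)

(5,6) attacks row 9 at column 6 and diagonals 2.
(6,3) attacks row 9 at column 3 and diagonals 6.
(7,9) attacks row 9 at column 9 and diagonals 7.
Attacked columns: {2, 3, 6, 7, 9}. Safe: {1, 4, 5, 8}.

4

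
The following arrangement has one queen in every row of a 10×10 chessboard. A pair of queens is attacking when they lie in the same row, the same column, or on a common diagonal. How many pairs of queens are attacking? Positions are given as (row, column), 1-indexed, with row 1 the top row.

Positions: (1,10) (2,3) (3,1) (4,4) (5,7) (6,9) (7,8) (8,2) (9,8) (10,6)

3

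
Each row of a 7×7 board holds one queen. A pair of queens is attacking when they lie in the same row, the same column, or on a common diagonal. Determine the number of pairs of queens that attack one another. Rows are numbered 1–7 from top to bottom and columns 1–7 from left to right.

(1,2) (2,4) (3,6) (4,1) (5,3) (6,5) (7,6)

Same column: (3,6)–(7,6) (column 6).
Same diagonal: (6,5)–(7,6) (|6−7| = |5−6| = 1).
Total attacking pairs: 2.

2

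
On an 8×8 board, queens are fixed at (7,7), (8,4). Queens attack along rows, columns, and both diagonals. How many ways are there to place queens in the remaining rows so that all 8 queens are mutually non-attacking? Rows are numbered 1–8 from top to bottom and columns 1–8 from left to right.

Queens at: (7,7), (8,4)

4

Branch on row 1: col 2 → 1; col 3 → 1; col 5 → 0; col 6 → 1; col 8 → 1.
Sum: 1 + 1 + 0 + 1 + 1 = 4.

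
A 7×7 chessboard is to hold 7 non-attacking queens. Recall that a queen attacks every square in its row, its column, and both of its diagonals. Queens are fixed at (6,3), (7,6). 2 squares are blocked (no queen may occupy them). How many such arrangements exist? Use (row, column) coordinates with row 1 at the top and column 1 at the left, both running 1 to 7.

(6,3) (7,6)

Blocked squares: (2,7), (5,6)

Branch on row 1: col 1 → 0; col 2 → 3; col 4 → 0; col 5 → 0; col 7 → 0.
Sum: 0 + 3 + 0 + 0 + 0 = 3.

3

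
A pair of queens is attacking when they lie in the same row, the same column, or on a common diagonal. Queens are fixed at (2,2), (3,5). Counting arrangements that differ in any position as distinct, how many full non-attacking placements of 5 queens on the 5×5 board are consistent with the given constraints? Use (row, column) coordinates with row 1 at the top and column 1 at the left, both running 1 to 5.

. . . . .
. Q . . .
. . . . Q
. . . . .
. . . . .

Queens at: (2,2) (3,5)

1

Branch on row 1: col 4 → 1.
Sum: 1 = 1.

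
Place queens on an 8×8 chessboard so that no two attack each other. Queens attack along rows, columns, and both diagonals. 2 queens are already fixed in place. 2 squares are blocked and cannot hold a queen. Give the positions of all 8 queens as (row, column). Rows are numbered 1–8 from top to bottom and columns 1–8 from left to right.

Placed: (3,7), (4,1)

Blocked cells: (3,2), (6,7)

Row 1: attacked by (3,7)→{5,7}; (4,1)→{1,4}. Safe: 2, 3, 6, 8. Place at column 3.
Row 2: attacked by (1,3)→{2,3,4}; (3,7)→{6,7,8}; (4,1)→{1,3}. Safe: 5. Place at column 5.
Row 5: attacked by (1,3)→{3,7}; (2,5)→{2,5,8}; (3,7)→{5,7}; (4,1)→{1,2}. Safe: 4, 6. Place at column 4.
Row 6: attacked by (1,3)→{3,8}; (2,5)→{1,5}; (3,7)→{4,7}; (4,1)→{1,3}; (5,4)→{3,4,5}. Blocked: 7. Safe: 2, 6. Place at column 2.
Row 7: attacked by (1,3)→{3}; (2,5)→{5}; (3,7)→{3,7}; (4,1)→{1,4}; (5,4)→{2,4,6}; (6,2)→{1,2,3}. Safe: 8. Place at column 8.
Row 8: attacked by (1,3)→{3}; (2,5)→{5}; (3,7)→{2,7}; (4,1)→{1,5}; (5,4)→{1,4,7}; (6,2)→{2,4}; (7,8)→{7,8}. Safe: 6. Place at column 6.
Columns [3, 5, 7, 1, 4, 2, 8, 6], r−c [-2, -3, -4, 3, 1, 4, -1, 2], r+c [4, 7, 10, 5, 9, 8, 15, 14] are all distinct, so no two queens attack.

(1,3) (2,5) (3,7) (4,1) (5,4) (6,2) (7,8) (8,6)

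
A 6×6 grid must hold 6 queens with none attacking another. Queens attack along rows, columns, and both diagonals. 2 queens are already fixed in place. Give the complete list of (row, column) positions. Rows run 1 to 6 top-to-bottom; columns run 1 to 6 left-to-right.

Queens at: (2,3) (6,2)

(1,5) (2,3) (3,1) (4,6) (5,4) (6,2)

Row 1: attacked by (2,3)→{2,3,4}; (6,2)→{2}. Safe: 1, 5, 6. Place at column 5.
Row 3: attacked by (1,5)→{3,5}; (2,3)→{2,3,4}; (6,2)→{2,5}. Safe: 1, 6. Place at column 1.
Row 4: attacked by (1,5)→{2,5}; (2,3)→{1,3,5}; (3,1)→{1,2}; (6,2)→{2,4}. Safe: 6. Place at column 6.
Row 5: attacked by (1,5)→{1,5}; (2,3)→{3,6}; (3,1)→{1,3}; (4,6)→{5,6}; (6,2)→{1,2,3}. Safe: 4. Place at column 4.
Columns [5, 3, 1, 6, 4, 2], r−c [-4, -1, 2, -2, 1, 4], r+c [6, 5, 4, 10, 9, 8] are all distinct, so no two queens attack.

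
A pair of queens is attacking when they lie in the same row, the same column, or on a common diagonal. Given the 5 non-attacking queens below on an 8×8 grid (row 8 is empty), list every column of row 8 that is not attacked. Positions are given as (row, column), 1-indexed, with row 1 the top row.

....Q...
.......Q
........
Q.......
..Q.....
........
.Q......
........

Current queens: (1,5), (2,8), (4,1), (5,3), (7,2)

columns 4, 7

(1,5) attacks row 8 at column 5.
(2,8) attacks row 8 at column 8 and diagonals 2.
(4,1) attacks row 8 at column 1 and diagonals 5.
(5,3) attacks row 8 at column 3 and diagonals 6.
(7,2) attacks row 8 at column 2 and diagonals 1, 3.
Attacked columns: {1, 2, 3, 5, 6, 8}. Safe: {4, 7}.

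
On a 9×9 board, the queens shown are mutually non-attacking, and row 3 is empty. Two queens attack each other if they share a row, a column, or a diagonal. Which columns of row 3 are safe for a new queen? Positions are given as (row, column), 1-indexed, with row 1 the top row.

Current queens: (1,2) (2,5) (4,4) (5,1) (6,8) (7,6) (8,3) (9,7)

(1,2) attacks row 3 at column 2 and diagonals 4.
(2,5) attacks row 3 at column 5 and diagonals 4, 6.
(4,4) attacks row 3 at column 4 and diagonals 3, 5.
(5,1) attacks row 3 at column 1 and diagonals 3.
(6,8) attacks row 3 at column 8 and diagonals 5.
(7,6) attacks row 3 at column 6 and diagonals 2.
(8,3) attacks row 3 at column 3 and diagonals 8.
(9,7) attacks row 3 at column 7 and diagonals 1.
Attacked columns: {1, 2, 3, 4, 5, 6, 7, 8}. Safe: {9}.

columns 9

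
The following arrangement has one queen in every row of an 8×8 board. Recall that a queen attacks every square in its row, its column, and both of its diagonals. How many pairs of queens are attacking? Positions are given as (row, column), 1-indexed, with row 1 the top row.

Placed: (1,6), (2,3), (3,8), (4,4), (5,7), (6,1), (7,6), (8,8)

5

Same column: (1,6)–(7,6) (column 6); (3,8)–(8,8) (column 8).
Same diagonal: (1,6)–(3,8) (|1−3| = |6−8| = 2); (1,6)–(6,1) (|1−6| = |6−1| = 5); (4,4)–(8,8) (|4−8| = |4−8| = 4).
Total attacking pairs: 5.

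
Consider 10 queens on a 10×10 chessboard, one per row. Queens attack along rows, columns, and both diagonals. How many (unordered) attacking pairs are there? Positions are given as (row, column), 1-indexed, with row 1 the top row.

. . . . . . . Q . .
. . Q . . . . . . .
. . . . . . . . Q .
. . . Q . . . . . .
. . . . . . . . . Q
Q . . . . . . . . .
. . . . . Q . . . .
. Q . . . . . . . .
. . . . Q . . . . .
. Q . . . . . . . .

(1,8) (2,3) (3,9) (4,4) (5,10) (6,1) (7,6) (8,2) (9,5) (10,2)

Same column: (8,2)–(10,2) (column 2).
Same diagonal: (3,9)–(10,2) (|3−10| = |9−2| = 7).
Total attacking pairs: 2.

2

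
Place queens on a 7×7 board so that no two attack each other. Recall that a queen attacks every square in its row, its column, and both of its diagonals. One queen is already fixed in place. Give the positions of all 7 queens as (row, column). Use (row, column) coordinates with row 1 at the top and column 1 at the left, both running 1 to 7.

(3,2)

(1,3) (2,6) (3,2) (4,5) (5,1) (6,4) (7,7)

Row 1: attacked by (3,2)→{2,4}. Safe: 1, 3, 5, 6, 7. Place at column 3.
Row 2: attacked by (1,3)→{2,3,4}; (3,2)→{1,2,3}. Safe: 5, 6, 7. Place at column 6.
Row 4: attacked by (1,3)→{3,6}; (2,6)→{4,6}; (3,2)→{1,2,3}. Safe: 5, 7. Place at column 5.
Row 5: attacked by (1,3)→{3,7}; (2,6)→{3,6}; (3,2)→{2,4}; (4,5)→{4,5,6}. Safe: 1. Place at column 1.
Row 6: attacked by (1,3)→{3}; (2,6)→{2,6}; (3,2)→{2,5}; (4,5)→{3,5,7}; (5,1)→{1,2}. Safe: 4. Place at column 4.
Row 7: attacked by (1,3)→{3}; (2,6)→{1,6}; (3,2)→{2,6}; (4,5)→{2,5}; (5,1)→{1,3}; (6,4)→{3,4,5}. Safe: 7. Place at column 7.
Columns [3, 6, 2, 5, 1, 4, 7], r−c [-2, -4, 1, -1, 4, 2, 0], r+c [4, 8, 5, 9, 6, 10, 14] are all distinct, so no two queens attack.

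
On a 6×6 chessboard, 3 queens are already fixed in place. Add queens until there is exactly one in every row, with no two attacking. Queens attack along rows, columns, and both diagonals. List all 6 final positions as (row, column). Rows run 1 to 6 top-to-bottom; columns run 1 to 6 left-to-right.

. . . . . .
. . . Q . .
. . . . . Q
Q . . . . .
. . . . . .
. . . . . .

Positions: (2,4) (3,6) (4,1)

Row 1: attacked by (2,4)→{3,4,5}; (3,6)→{4,6}; (4,1)→{1,4}. Safe: 2. Place at column 2.
Row 5: attacked by (1,2)→{2,6}; (2,4)→{1,4}; (3,6)→{4,6}; (4,1)→{1,2}. Safe: 3, 5. Place at column 3.
Row 6: attacked by (1,2)→{2}; (2,4)→{4}; (3,6)→{3,6}; (4,1)→{1,3}; (5,3)→{2,3,4}. Safe: 5. Place at column 5.
Columns [2, 4, 6, 1, 3, 5], r−c [-1, -2, -3, 3, 2, 1], r+c [3, 6, 9, 5, 8, 11] are all distinct, so no two queens attack.

(1,2) (2,4) (3,6) (4,1) (5,3) (6,5)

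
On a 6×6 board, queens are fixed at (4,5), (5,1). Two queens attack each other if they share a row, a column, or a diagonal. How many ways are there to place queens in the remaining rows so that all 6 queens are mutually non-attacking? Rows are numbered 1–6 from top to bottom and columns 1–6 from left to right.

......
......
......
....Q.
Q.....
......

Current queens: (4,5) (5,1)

1

Branch on row 1: col 3 → 1; col 4 → 0; col 6 → 0.
Sum: 1 + 0 + 0 = 1.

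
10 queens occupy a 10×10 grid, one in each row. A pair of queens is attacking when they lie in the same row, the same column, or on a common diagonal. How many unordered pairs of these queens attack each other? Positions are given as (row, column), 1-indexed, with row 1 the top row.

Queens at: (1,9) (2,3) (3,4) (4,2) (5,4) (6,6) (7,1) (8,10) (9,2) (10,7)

Same column: (3,4)–(5,4) (column 4); (4,2)–(9,2) (column 2).
Same diagonal: (2,3)–(3,4) (|2−3| = |3−4| = 1).
Total attacking pairs: 3.

3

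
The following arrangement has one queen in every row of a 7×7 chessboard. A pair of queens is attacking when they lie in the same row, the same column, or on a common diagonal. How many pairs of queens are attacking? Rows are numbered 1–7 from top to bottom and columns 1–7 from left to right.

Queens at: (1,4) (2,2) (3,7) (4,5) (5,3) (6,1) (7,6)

0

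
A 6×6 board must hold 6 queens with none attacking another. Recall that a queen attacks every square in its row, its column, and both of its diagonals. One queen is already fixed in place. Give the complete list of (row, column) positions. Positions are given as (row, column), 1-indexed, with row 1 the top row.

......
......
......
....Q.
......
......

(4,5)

(1,3) (2,6) (3,2) (4,5) (5,1) (6,4)

Row 1: attacked by (4,5)→{2,5}. Safe: 1, 3, 4, 6. Place at column 3.
Row 2: attacked by (1,3)→{2,3,4}; (4,5)→{3,5}. Safe: 1, 6. Place at column 6.
Row 3: attacked by (1,3)→{1,3,5}; (2,6)→{5,6}; (4,5)→{4,5,6}. Safe: 2. Place at column 2.
Row 5: attacked by (1,3)→{3}; (2,6)→{3,6}; (3,2)→{2,4}; (4,5)→{4,5,6}. Safe: 1. Place at column 1.
Row 6: attacked by (1,3)→{3}; (2,6)→{2,6}; (3,2)→{2,5}; (4,5)→{3,5}; (5,1)→{1,2}. Safe: 4. Place at column 4.
Columns [3, 6, 2, 5, 1, 4], r−c [-2, -4, 1, -1, 4, 2], r+c [4, 8, 5, 9, 6, 10] are all distinct, so no two queens attack.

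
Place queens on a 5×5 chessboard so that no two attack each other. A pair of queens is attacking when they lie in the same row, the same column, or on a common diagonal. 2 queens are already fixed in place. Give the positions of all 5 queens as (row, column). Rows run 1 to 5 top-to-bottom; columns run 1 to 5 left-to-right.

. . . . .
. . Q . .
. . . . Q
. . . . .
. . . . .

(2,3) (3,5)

Row 1: attacked by (2,3)→{2,3,4}; (3,5)→{3,5}. Safe: 1. Place at column 1.
Row 4: attacked by (1,1)→{1,4}; (2,3)→{1,3,5}; (3,5)→{4,5}. Safe: 2. Place at column 2.
Row 5: attacked by (1,1)→{1,5}; (2,3)→{3}; (3,5)→{3,5}; (4,2)→{1,2,3}. Safe: 4. Place at column 4.
Columns [1, 3, 5, 2, 4], r−c [0, -1, -2, 2, 1], r+c [2, 5, 8, 6, 9] are all distinct, so no two queens attack.

(1,1) (2,3) (3,5) (4,2) (5,4)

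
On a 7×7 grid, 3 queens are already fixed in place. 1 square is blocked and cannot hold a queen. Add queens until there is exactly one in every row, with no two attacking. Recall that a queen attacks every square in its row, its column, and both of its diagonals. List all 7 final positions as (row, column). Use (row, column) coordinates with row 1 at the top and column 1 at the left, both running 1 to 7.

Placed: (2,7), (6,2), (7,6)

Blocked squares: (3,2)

(1,3) (2,7) (3,4) (4,1) (5,5) (6,2) (7,6)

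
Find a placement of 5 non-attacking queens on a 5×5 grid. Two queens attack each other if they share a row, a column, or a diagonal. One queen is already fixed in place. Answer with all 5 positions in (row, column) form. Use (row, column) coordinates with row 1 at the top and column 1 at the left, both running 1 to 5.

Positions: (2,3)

(1,5) (2,3) (3,1) (4,4) (5,2)

Row 1: attacked by (2,3)→{2,3,4}. Safe: 1, 5. Place at column 5.
Row 3: attacked by (1,5)→{3,5}; (2,3)→{2,3,4}. Safe: 1. Place at column 1.
Row 4: attacked by (1,5)→{2,5}; (2,3)→{1,3,5}; (3,1)→{1,2}. Safe: 4. Place at column 4.
Row 5: attacked by (1,5)→{1,5}; (2,3)→{3}; (3,1)→{1,3}; (4,4)→{3,4,5}. Safe: 2. Place at column 2.
Columns [5, 3, 1, 4, 2], r−c [-4, -1, 2, 0, 3], r+c [6, 5, 4, 8, 7] are all distinct, so no two queens attack.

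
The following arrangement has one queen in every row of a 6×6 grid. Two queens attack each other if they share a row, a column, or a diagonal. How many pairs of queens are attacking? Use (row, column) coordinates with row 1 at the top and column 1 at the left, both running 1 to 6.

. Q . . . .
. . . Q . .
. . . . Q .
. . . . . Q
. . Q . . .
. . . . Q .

Same column: (3,5)–(6,5) (column 5).
Same diagonal: (2,4)–(3,5) (|2−3| = |4−5| = 1); (2,4)–(4,6) (|2−4| = |4−6| = 2); (3,5)–(4,6) (|3−4| = |5−6| = 1); (3,5)–(5,3) (|3−5| = |5−3| = 2).
Total attacking pairs: 5.

5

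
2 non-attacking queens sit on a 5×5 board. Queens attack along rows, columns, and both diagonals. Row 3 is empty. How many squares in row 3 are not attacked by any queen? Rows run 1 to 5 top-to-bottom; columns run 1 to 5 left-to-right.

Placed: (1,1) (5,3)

2

(1,1) attacks row 3 at column 1 and diagonals 3.
(5,3) attacks row 3 at column 3 and diagonals 1, 5.
Attacked columns: {1, 3, 5}. Safe: {2, 4}.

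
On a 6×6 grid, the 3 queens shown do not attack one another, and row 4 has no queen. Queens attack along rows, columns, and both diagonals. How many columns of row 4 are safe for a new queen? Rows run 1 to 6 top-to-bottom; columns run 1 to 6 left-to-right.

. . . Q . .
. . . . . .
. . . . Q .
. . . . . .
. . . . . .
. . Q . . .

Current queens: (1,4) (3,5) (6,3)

(1,4) attacks row 4 at column 4 and diagonals 1.
(3,5) attacks row 4 at column 5 and diagonals 4, 6.
(6,3) attacks row 4 at column 3 and diagonals 1, 5.
Attacked columns: {1, 3, 4, 5, 6}. Safe: {2}.

1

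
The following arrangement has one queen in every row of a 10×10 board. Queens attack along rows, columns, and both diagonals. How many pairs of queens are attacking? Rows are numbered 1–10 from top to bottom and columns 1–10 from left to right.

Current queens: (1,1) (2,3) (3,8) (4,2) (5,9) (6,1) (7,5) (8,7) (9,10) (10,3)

Same column: (1,1)–(6,1) (column 1); (2,3)–(10,3) (column 3).
Same diagonal: (2,3)–(9,10) (|2−9| = |3−10| = 7); (4,2)–(7,5) (|4−7| = |2−5| = 3).
Total attacking pairs: 4.

4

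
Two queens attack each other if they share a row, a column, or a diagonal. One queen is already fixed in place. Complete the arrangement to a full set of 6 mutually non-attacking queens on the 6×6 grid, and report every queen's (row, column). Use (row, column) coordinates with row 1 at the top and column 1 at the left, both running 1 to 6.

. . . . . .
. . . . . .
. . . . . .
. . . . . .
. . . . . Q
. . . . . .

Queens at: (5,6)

Row 1: attacked by (5,6)→{2,6}. Safe: 1, 3, 4, 5. Place at column 4.
Row 2: attacked by (1,4)→{3,4,5}; (5,6)→{3,6}. Safe: 1, 2. Place at column 1.
Row 3: attacked by (1,4)→{2,4,6}; (2,1)→{1,2}; (5,6)→{4,6}. Safe: 3, 5. Place at column 5.
Row 4: attacked by (1,4)→{1,4}; (2,1)→{1,3}; (3,5)→{4,5,6}; (5,6)→{5,6}. Safe: 2. Place at column 2.
Row 6: attacked by (1,4)→{4}; (2,1)→{1,5}; (3,5)→{2,5}; (4,2)→{2,4}; (5,6)→{5,6}. Safe: 3. Place at column 3.
Columns [4, 1, 5, 2, 6, 3], r−c [-3, 1, -2, 2, -1, 3], r+c [5, 3, 8, 6, 11, 9] are all distinct, so no two queens attack.

(1,4) (2,1) (3,5) (4,2) (5,6) (6,3)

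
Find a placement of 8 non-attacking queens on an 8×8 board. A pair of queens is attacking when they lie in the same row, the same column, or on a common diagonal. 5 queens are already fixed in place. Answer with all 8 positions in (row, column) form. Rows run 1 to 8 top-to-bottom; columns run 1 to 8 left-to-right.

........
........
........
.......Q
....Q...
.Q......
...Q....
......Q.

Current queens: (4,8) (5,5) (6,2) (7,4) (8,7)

(1,6) (2,3) (3,1) (4,8) (5,5) (6,2) (7,4) (8,7)

Row 1: attacked by (4,8)→{5,8}; (5,5)→{1,5}; (6,2)→{2,7}; (7,4)→{4}; (8,7)→{7}. Safe: 3, 6. Place at column 6.
Row 2: attacked by (1,6)→{5,6,7}; (4,8)→{6,8}; (5,5)→{2,5,8}; (6,2)→{2,6}; (7,4)→{4}; (8,7)→{1,7}. Safe: 3. Place at column 3.
Row 3: attacked by (1,6)→{4,6,8}; (2,3)→{2,3,4}; (4,8)→{7,8}; (5,5)→{3,5,7}; (6,2)→{2,5}; (7,4)→{4,8}; (8,7)→{2,7}. Safe: 1. Place at column 1.
Columns [6, 3, 1, 8, 5, 2, 4, 7], r−c [-5, -1, 2, -4, 0, 4, 3, 1], r+c [7, 5, 4, 12, 10, 8, 11, 15] are all distinct, so no two queens attack.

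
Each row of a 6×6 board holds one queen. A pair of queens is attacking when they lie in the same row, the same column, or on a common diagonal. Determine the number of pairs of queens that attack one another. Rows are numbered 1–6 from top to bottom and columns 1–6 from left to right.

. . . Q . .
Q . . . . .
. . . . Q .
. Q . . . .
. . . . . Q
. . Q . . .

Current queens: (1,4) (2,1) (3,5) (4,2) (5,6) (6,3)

0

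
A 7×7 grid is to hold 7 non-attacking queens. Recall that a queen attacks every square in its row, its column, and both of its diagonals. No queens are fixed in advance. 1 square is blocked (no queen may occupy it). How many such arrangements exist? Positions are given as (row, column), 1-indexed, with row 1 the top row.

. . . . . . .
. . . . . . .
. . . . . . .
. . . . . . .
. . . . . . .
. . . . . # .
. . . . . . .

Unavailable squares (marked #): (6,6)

Branch on row 1: col 1 → 4; col 2 → 6; col 3 → 5; col 4 → 6; col 5 → 5; col 6 → 7; col 7 → 3.
Sum: 4 + 6 + 5 + 6 + 5 + 7 + 3 = 36.

36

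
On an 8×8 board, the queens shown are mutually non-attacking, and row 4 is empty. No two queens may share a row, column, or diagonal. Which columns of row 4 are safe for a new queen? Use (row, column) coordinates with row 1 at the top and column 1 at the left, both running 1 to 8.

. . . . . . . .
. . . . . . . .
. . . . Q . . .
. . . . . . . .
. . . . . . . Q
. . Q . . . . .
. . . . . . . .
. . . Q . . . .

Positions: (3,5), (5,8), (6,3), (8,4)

(3,5) attacks row 4 at column 5 and diagonals 4, 6.
(5,8) attacks row 4 at column 8 and diagonals 7.
(6,3) attacks row 4 at column 3 and diagonals 1, 5.
(8,4) attacks row 4 at column 4 and diagonals 8.
Attacked columns: {1, 3, 4, 5, 6, 7, 8}. Safe: {2}.

columns 2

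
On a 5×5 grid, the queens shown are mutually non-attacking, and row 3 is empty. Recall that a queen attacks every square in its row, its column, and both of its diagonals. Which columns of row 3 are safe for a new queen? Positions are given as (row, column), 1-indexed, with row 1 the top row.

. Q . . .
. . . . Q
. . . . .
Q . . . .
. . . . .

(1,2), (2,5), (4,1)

columns 3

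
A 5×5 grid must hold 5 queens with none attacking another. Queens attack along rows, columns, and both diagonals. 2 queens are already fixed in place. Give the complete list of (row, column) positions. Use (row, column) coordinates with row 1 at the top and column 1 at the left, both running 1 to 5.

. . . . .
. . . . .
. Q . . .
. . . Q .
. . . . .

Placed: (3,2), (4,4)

Row 1: attacked by (3,2)→{2,4}; (4,4)→{1,4}. Safe: 3, 5. Place at column 3.
Row 2: attacked by (1,3)→{2,3,4}; (3,2)→{1,2,3}; (4,4)→{2,4}. Safe: 5. Place at column 5.
Row 5: attacked by (1,3)→{3}; (2,5)→{2,5}; (3,2)→{2,4}; (4,4)→{3,4,5}. Safe: 1. Place at column 1.
Columns [3, 5, 2, 4, 1], r−c [-2, -3, 1, 0, 4], r+c [4, 7, 5, 8, 6] are all distinct, so no two queens attack.

(1,3) (2,5) (3,2) (4,4) (5,1)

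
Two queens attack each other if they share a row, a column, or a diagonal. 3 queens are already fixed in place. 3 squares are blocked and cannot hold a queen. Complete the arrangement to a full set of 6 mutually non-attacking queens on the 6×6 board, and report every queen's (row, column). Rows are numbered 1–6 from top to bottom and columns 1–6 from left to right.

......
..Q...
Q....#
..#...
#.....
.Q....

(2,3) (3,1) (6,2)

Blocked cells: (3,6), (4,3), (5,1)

(1,5) (2,3) (3,1) (4,6) (5,4) (6,2)

Row 1: attacked by (2,3)→{2,3,4}; (3,1)→{1,3}; (6,2)→{2}. Safe: 5, 6. Place at column 5.
Row 4: attacked by (1,5)→{2,5}; (2,3)→{1,3,5}; (3,1)→{1,2}; (6,2)→{2,4}. Blocked: 3. Safe: 6. Place at column 6.
Row 5: attacked by (1,5)→{1,5}; (2,3)→{3,6}; (3,1)→{1,3}; (4,6)→{5,6}; (6,2)→{1,2,3}. Blocked: 1. Safe: 4. Place at column 4.
Columns [5, 3, 1, 6, 4, 2], r−c [-4, -1, 2, -2, 1, 4], r+c [6, 5, 4, 10, 9, 8] are all distinct, so no two queens attack.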